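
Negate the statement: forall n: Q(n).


¬(forall x: φ) = exists x: ¬φ, and ¬(exists x: φ) = forall x: ¬φ.
Apply to the universal statement.

exists n: ~(Q(n))


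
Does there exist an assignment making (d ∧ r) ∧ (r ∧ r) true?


Search for a satisfying assignment over {d, r}.
Try d=T, r=T: the formula evaluates to T.
A satisfying assignment exists.

Satisfiable.


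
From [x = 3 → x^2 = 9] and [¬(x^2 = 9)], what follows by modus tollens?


Modus tollens: from (P → Q) and ¬Q, infer ¬P.
Q = 'x^2 = 9' is denied; since P → Q, P must also fail.

Not (x = 3).


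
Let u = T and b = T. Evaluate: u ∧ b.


Conjunction is true only when both operands are true.
Substitute: u=T, b=T.
T ∧ T evaluates to T.

T


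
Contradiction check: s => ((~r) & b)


Truth table over {b, r, s}:
b | r | s | φ
-------------
False | False | False | True
True | False | False | True
False | True | False | True
True | True | False | True
False | False | True | False
True | False | True | True
False | True | True | False
True | True | True | False
Satisfying assignment at row 1: b=False, r=False, s=False gives True.

No, it is not a contradiction.


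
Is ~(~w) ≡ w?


Compare truth tables:
w | φ | ψ
---------
False | False | False
True | True | True
The columns φ and ψ agree on every row.

Yes, they are logically equivalent.


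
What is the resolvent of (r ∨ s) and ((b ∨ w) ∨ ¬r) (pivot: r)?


The clauses contain complementary literals r and ¬r.
Resolution eliminates this pair and disjoins the remaining literals (merging duplicates).

((s ∨ b) ∨ w)


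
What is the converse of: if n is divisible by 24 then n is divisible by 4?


The converse of (P → Q) is (Q → P). It is not in general equivalent to the original.
Here P = 'n is divisible by 24' and Q = 'n is divisible by 4'.

If n is divisible by 4, then n is divisible by 24.


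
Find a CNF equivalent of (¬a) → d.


Step 1: Rewrite (¬a) → d as ¬(¬a) ∨ d.
Step 2: Eliminate any double negations (¬¬X = X).

a ∨ d


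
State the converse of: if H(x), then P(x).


The converse of (P → Q) is (Q → P). It is not in general equivalent to the original.
Here P = 'H(x)' and Q = 'P(x)'.

If P(x), then H(x).


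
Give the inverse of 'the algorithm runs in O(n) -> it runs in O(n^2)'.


The inverse of (P → Q) is (¬P → ¬Q). It is equivalent to the converse, not to the original.
Here P = 'the algorithm runs in O(n)' and Q = 'it runs in O(n^2)'.

If not (the algorithm runs in O(n)), then not (it runs in O(n^2)).


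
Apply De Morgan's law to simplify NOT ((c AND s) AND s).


De Morgan: the negation of a conjunction is the disjunction of the negations.
Distribute NOT across AND, flipping it to OR, and negate each literal.

((NOT c) OR (NOT s)) OR (NOT s)


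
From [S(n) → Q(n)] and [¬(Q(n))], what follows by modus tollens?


Modus tollens: from (P → Q) and ¬Q, infer ¬P.
Q = 'Q(n)' is denied; since P → Q, P must also fail.

Not (S(n)).


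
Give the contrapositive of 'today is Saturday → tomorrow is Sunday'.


The contrapositive of (P → Q) is (¬Q → ¬P); it is logically equivalent to the original.
Here P = 'today is Saturday' and Q = 'tomorrow is Sunday'.

If not (tomorrow is Sunday), then not (today is Saturday).


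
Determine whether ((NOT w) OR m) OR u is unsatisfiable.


Truth table over {m, u, w}:
m | u | w | φ
-------------
F | F | F | T
T | F | F | T
F | T | F | T
T | T | F | T
F | F | T | F
T | F | T | T
F | T | T | T
T | T | T | T
Satisfying assignment at row 1: m=F, u=F, w=F gives T.

No, it is not a contradiction.


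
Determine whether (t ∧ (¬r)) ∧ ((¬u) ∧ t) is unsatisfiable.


Truth table over {r, t, u}:
r | t | u | φ
-------------
F | F | F | F
T | F | F | F
F | T | F | T
T | T | F | F
F | F | T | F
T | F | T | F
F | T | T | F
T | T | T | F
Satisfying assignment at row 3: r=F, t=T, u=F gives T.

No, it is not a contradiction.


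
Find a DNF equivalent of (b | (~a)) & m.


Step 1: Distribute ∧ over ∨: (b ∨ (¬a)) ∧ m = (b ∧ m) ∨ ((¬a) ∧ m).

(b & m) | ((~a) & m)


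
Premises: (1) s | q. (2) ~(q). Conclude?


Disjunctive syllogism: from (P ∨ Q) and ¬P, infer Q.
One disjunct, 'q', is ruled out; the other must hold.

s


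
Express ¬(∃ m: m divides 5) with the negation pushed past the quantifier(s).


¬(∀ x: φ) = ∃ x: ¬φ, and ¬(∃ x: φ) = ∀ x: ¬φ.
Apply to the existential statement.

∀ m: ¬(m divides 5)


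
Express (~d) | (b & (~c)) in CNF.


Step 1: Distribute ∨ over ∧: (¬d) ∨ (b ∧ (¬c)) = ((¬d) ∨ b) ∧ ((¬d) ∨ (¬c)).

((~d) | b) & ((~d) | (~c))


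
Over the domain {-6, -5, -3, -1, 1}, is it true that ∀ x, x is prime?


Evaluate the predicate on each element: -6:F, -5:F, -3:F, -1:F, 1:F.
Counterexample x = -6 fails the predicate.

F


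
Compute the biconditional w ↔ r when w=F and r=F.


Biconditional is true when both operands have the same truth value.
Substitute: w=F, r=F.
F ↔ F evaluates to T.

T


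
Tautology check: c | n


Build the truth table over {c, n}:
c | n | φ
---------
False | False | False
True | False | True
False | True | True
True | True | True
Counterexample at row 1: with c=False, n=False, the formula is False.

No, it is not a tautology.


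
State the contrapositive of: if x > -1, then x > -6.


The contrapositive of (P → Q) is (¬Q → ¬P); it is logically equivalent to the original.
Here P = 'x > -1' and Q = 'x > -6'.

If not (x > -6), then not (x > -1).


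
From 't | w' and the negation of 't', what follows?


Disjunctive syllogism: from (P ∨ Q) and ¬P, infer Q.
One disjunct, 't', is ruled out; the other must hold.

w


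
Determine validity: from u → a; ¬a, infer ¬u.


This matches the form of modus tollens: the conclusion follows in every model of the premises.

Valid.


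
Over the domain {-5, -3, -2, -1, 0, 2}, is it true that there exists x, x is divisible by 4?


Evaluate the predicate on each element: -5:F, -3:F, -2:F, -1:F, 0:T, 2:F.
Witness x = 0 satisfies the predicate.

T


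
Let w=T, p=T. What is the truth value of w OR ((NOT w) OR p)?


Substitute w=T, p=T:
NOT w = F
(NOT w) OR p = F OR T = T
w OR ((NOT w) OR p) = T OR T = T

T


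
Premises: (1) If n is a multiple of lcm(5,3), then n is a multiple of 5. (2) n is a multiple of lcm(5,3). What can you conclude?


Modus ponens: from (P → Q) and P, infer Q.
P = 'n is a multiple of lcm(5,3)' is asserted, and P → Q holds, so Q follows.

n is a multiple of 5.


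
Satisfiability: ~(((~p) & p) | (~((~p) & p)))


Check all 2 assignments over {p}:
p | φ
-----
False | False
True | False
No assignment makes the formula true.

Unsatisfiable.


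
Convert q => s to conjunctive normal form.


Step 1: Rewrite q → s as ¬q ∨ s.

(~q) | s


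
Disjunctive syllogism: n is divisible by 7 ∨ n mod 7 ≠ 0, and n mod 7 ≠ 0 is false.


Disjunctive syllogism: from (P ∨ Q) and ¬P, infer Q.
One disjunct, 'n mod 7 ≠ 0', is ruled out; the other must hold.

n is divisible by 7


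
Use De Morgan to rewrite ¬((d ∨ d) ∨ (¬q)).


De Morgan: the negation of a disjunction is the conjunction of the negations.
Distribute ¬ across ∨, flipping it to ∧, and negate each literal.

((¬d) ∧ (¬d)) ∧ q


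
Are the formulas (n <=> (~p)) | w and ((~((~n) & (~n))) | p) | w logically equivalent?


Compare truth tables:
n | p | w | φ | ψ
-----------------
False | False | False | False | False
True | False | False | True | True
False | True | False | True | True
True | True | False | False | True
False | False | True | True | True
True | False | True | True | True
False | True | True | True | True
True | True | True | True | True
They differ at row 4 (n=True, p=True, w=False): φ=False but ψ=True.

No, they are not logically equivalent.


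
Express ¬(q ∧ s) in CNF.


Step 1: Apply De Morgan: ¬(q ∧ s) = ¬q ∨ ¬s.

(¬q) ∨ (¬s)


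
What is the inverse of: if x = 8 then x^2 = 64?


The inverse of (P → Q) is (¬P → ¬Q). It is equivalent to the converse, not to the original.
Here P = 'x = 8' and Q = 'x^2 = 64'.

If not (x = 8), then not (x^2 = 64).


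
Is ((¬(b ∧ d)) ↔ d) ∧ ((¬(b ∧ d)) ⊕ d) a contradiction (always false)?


Truth table over {b, d}:
b | d | φ
---------
F | F | F
T | F | F
F | T | F
T | T | F
Every row is false.

Yes, it is a contradiction.


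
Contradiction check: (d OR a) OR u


Truth table over {a, d, u}:
a | d | u | φ
-------------
F | F | F | F
T | F | F | T
F | T | F | T
T | T | F | T
F | F | T | T
T | F | T | T
F | T | T | T
T | T | T | T
Satisfying assignment at row 2: a=T, d=F, u=F gives T.

No, it is not a contradiction.


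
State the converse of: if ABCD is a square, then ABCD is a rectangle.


The converse of (P → Q) is (Q → P). It is not in general equivalent to the original.
Here P = 'ABCD is a square' and Q = 'ABCD is a rectangle'.

If ABCD is a rectangle, then ABCD is a square.


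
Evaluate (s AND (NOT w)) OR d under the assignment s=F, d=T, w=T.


Substitute s=F, d=T, w=T:
NOT w = F
s AND (NOT w) = F AND F = F
(s AND (NOT w)) OR d = F OR T = T

T


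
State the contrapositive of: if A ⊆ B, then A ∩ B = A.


The contrapositive of (P → Q) is (¬Q → ¬P); it is logically equivalent to the original.
Here P = 'A ⊆ B' and Q = 'A ∩ B = A'.

If not (A ∩ B = A), then not (A ⊆ B).


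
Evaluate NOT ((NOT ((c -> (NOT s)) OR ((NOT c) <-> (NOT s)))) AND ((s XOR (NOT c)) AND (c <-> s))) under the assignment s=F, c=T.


Substitute s=F, c=T:
… (earlier sub-steps elided)
NOT s = T
(NOT c) <-> (NOT s) = F <-> T = F
(c -> (NOT s)) OR ((NOT c) <-> (NOT s)) = T OR F = T
NOT ((c -> (NOT s)) OR ((NOT c) <-> (NOT s))) = F
NOT c = F
s XOR (NOT c) = F XOR F = F
c <-> s = T <-> F = F
(s XOR (NOT c)) AND (c <-> s) = F AND F = F
(NOT ((c -> (NOT s)) OR ((NOT c) <-> (NOT s)))) AND ((s XOR (NOT c)) AND (c <-> s)) = F AND F = F
NOT ((NOT ((c -> (NOT s)) OR ((NOT c) <-> (NOT s)))) AND ((s XOR (NOT c)) AND (c <-> s))) = T

T


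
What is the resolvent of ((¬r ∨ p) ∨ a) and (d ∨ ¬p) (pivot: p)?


The clauses contain complementary literals p and ¬p.
Resolution eliminates this pair and disjoins the remaining literals (merging duplicates).

((¬r ∨ a) ∨ d)


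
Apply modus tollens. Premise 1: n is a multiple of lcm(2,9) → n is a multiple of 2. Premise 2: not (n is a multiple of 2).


Modus tollens: from (P → Q) and ¬Q, infer ¬P.
Q = 'n is a multiple of 2' is denied; since P → Q, P must also fail.

Not (n is a multiple of lcm(2,9)).


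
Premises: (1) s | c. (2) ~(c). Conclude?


Disjunctive syllogism: from (P ∨ Q) and ¬P, infer Q.
One disjunct, 'c', is ruled out; the other must hold.

s


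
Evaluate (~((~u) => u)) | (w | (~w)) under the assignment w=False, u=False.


Substitute w=False, u=False:
~u = True
(~u) => u = True => False = False
~((~u) => u) = True
~w = True
w | (~w) = False | True = True
(~((~u) => u)) | (w | (~w)) = True | True = True

True


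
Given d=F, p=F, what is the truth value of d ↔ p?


Biconditional is true when both operands have the same truth value.
Substitute: d=F, p=F.
F ↔ F evaluates to T.

T


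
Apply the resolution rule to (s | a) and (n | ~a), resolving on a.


The clauses contain complementary literals a and ~a.
Resolution eliminates this pair and disjoins the remaining literals (merging duplicates).

(s | n)


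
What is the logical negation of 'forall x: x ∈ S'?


¬(forall x: φ) = exists x: ¬φ, and ¬(exists x: φ) = forall x: ¬φ.
Apply to the universal statement.

exists x: ~(x ∈ S)


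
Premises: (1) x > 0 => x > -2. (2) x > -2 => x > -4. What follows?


Hypothetical syllogism: from (P → Q) and (Q → R), infer (P → R).
Chain the two implications through the shared middle term 'x > -2'.

x > 0 => x > -4


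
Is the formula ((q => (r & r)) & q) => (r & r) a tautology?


Build the truth table over {q, r}:
q | r | φ
---------
False | False | True
True | False | True
False | True | True
True | True | True
Every row evaluates to true.

Yes, it is a tautology.


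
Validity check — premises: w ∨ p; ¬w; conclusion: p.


This matches the form of disjunctive syllogism: the conclusion follows in every model of the premises.

Valid.


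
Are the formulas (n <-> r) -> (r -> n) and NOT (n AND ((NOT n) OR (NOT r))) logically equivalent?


Compare truth tables:
n | r | φ | ψ
-------------
F | F | T | T
T | F | T | F
F | T | T | T
T | T | T | T
They differ at row 2 (n=T, r=F): φ=T but ψ=F.

No, they are not logically equivalent.


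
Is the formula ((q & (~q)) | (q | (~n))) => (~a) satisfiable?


Search for a satisfying assignment over {a, n, q}.
Try a=False, n=False, q=False: the formula evaluates to True.
A satisfying assignment exists.

Satisfiable.


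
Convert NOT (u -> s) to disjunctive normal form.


Step 1: Rewrite implication then negate: ¬(¬u ∨ s) = u ∧ ¬s.

u AND (NOT s)


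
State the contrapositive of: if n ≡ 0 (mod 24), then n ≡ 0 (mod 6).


The contrapositive of (P → Q) is (¬Q → ¬P); it is logically equivalent to the original.
Here P = 'n ≡ 0 (mod 24)' and Q = 'n ≡ 0 (mod 6)'.

If not (n ≡ 0 (mod 6)), then not (n ≡ 0 (mod 24)).


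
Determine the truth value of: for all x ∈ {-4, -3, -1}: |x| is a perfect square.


Evaluate the predicate on each element: -4:T, -3:F, -1:T.
Counterexample x = -3 fails the predicate.

F


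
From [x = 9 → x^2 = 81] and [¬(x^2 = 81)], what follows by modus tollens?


Modus tollens: from (P → Q) and ¬Q, infer ¬P.
Q = 'x^2 = 81' is denied; since P → Q, P must also fail.

Not (x = 9).


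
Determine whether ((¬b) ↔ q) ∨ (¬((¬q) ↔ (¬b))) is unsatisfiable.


Truth table over {b, q}:
b | q | φ
---------
F | F | F
T | F | T
F | T | T
T | T | F
Satisfying assignment at row 2: b=T, q=F gives T.

No, it is not a contradiction.


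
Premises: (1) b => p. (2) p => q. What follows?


Hypothetical syllogism: from (P → Q) and (Q → R), infer (P → R).
Chain the two implications through the shared middle term 'p'.

b => q


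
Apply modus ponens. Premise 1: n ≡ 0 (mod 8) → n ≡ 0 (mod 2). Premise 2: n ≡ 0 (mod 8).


Modus ponens: from (P → Q) and P, infer Q.
P = 'n ≡ 0 (mod 8)' is asserted, and P → Q holds, so Q follows.

n ≡ 0 (mod 2).


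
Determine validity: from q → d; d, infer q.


This is affirming the consequent (fallacy). There exist truth assignments where the premises are all true but the conclusion is false.

Invalid.


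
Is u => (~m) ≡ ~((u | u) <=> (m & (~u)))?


Compare truth tables:
m | u | φ | ψ
-------------
False | False | True | False
True | False | True | True
False | True | True | True
True | True | False | True
They differ at row 1 (m=False, u=False): φ=True but ψ=False.

No, they are not logically equivalent.


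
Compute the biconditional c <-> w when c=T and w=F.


Biconditional is true when both operands have the same truth value.
Substitute: c=T, w=F.
T <-> F evaluates to F.

F


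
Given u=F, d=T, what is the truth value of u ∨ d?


Disjunction is false only when both operands are false.
Substitute: u=F, d=T.
F ∨ T evaluates to T.

T


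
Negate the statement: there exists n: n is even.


¬(for all x: φ) = there exists x: ¬φ, and ¬(there exists x: φ) = for all x: ¬φ.
Apply to the existential statement.

for all n: NOT(n is even)


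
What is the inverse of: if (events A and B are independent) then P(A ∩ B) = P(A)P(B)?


The inverse of (P → Q) is (¬P → ¬Q). It is equivalent to the converse, not to the original.
Here P = '(events A and B are independent)' and Q = 'P(A ∩ B) = P(A)P(B)'.

If not ((events A and B are independent)), then not (P(A ∩ B) = P(A)P(B)).


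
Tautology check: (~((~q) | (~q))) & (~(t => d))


Build the truth table over {d, q, t}:
d | q | t | φ
-------------
False | False | False | False
True | False | False | False
False | True | False | False
True | True | False | False
False | False | True | False
True | False | True | False
False | True | True | True
True | True | True | False
Counterexample at row 1: with d=False, q=False, t=False, the formula is False.

No, it is not a tautology.


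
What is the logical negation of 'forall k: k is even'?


¬(forall x: φ) = exists x: ¬φ, and ¬(exists x: φ) = forall x: ¬φ.
Apply to the universal statement.

exists k: ~(k is even)


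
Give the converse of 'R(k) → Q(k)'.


The converse of (P → Q) is (Q → P). It is not in general equivalent to the original.
Here P = 'R(k)' and Q = 'Q(k)'.

If Q(k), then R(k).


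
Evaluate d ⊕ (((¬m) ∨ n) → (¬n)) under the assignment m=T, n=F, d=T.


Substitute m=T, n=F, d=T:
¬m = F
(¬m) ∨ n = F ∨ F = F
¬n = T
((¬m) ∨ n) → (¬n) = F → T = T
d ⊕ (((¬m) ∨ n) → (¬n)) = T ⊕ T = F

F


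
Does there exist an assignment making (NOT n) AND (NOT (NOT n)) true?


Check all 2 assignments over {n}:
n | φ
-----
F | F
T | F
No assignment makes the formula true.

Unsatisfiable.


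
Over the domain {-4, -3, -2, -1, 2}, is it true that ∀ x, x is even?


Evaluate the predicate on each element: -4:T, -3:F, -2:T, -1:F, 2:T.
Counterexample x = -3 fails the predicate.

F


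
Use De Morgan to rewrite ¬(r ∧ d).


De Morgan: the negation of a conjunction is the disjunction of the negations.
Distribute ¬ across ∧, flipping it to ∨, and negate each literal.

(¬r) ∨ (¬d)


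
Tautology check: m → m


Build the truth table over {m}:
m | φ
-----
F | T
T | T
Every row evaluates to true.

Yes, it is a tautology.


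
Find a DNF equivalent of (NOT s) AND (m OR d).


Step 1: Distribute ∧ over ∨: (¬s) ∧ (m ∨ d) = ((¬s) ∧ m) ∨ ((¬s) ∧ d).

((NOT s) AND m) OR ((NOT s) AND d)


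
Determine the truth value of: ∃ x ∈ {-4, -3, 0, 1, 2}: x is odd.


Evaluate the predicate on each element: -4:F, -3:T, 0:F, 1:T, 2:F.
Witness x = -3 satisfies the predicate.

T


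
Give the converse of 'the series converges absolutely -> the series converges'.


The converse of (P → Q) is (Q → P). It is not in general equivalent to the original.
Here P = 'the series converges absolutely' and Q = 'the series converges'.

If the series converges, then the series converges absolutely.


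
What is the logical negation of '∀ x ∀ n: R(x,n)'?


Negation flips each quantifier (∀↔∃) and negates the inner predicate.
¬(∀ x ∀ n: φ) = ∃ x ∃ n: ¬φ.

∃ x ∃ n: ¬(R(x,n))


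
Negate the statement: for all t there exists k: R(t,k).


Negation flips each quantifier (∀↔∃) and negates the inner predicate.
¬(for all t there exists k: φ) = there exists t for all k: ¬φ.

there exists t for all k: NOT(R(t,k))


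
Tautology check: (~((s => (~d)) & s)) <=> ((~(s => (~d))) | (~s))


Build the truth table over {d, s}:
d | s | φ
---------
False | False | True
True | False | True
False | True | True
True | True | True
Every row evaluates to true.

Yes, it is a tautology.


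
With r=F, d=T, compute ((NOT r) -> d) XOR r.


Substitute r=F, d=T:
NOT r = T
(NOT r) -> d = T -> T = T
((NOT r) -> d) XOR r = T XOR F = T

T


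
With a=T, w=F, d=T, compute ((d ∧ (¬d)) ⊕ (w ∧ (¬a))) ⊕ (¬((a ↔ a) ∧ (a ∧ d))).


Substitute a=T, w=F, d=T:
¬d = F
d ∧ (¬d) = T ∧ F = F
¬a = F
w ∧ (¬a) = F ∧ F = F
(d ∧ (¬d)) ⊕ (w ∧ (¬a)) = F ⊕ F = F
a ↔ a = T ↔ T = T
a ∧ d = T ∧ T = T
(a ↔ a) ∧ (a ∧ d) = T ∧ T = T
¬((a ↔ a) ∧ (a ∧ d)) = F
((d ∧ (¬d)) ⊕ (w ∧ (¬a))) ⊕ (¬((a ↔ a) ∧ (a ∧ d))) = F ⊕ F = F

F


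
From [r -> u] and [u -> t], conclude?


Hypothetical syllogism: from (P → Q) and (Q → R), infer (P → R).
Chain the two implications through the shared middle term 'u'.

r -> t


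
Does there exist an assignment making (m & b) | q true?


Search for a satisfying assignment over {b, m, q}.
Try b=True, m=True, q=False: the formula evaluates to True.
A satisfying assignment exists.

Satisfiable.


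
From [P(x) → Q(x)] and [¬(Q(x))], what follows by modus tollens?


Modus tollens: from (P → Q) and ¬Q, infer ¬P.
Q = 'Q(x)' is denied; since P → Q, P must also fail.

Not (P(x)).


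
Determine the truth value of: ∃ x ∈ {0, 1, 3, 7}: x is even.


Evaluate the predicate on each element: 0:T, 1:F, 3:F, 7:F.
Witness x = 0 satisfies the predicate.

T


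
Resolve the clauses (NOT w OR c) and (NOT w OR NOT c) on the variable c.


The clauses contain complementary literals c and NOTc.
Resolution eliminates this pair and disjoins the remaining literals (merging duplicates).

NOT w


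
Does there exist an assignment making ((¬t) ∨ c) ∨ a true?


Search for a satisfying assignment over {a, c, t}.
Try a=F, c=F, t=F: the formula evaluates to T.
A satisfying assignment exists.

Satisfiable.


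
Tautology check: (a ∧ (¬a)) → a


Build the truth table over {a}:
a | φ
-----
F | T
T | T
Every row evaluates to true.

Yes, it is a tautology.


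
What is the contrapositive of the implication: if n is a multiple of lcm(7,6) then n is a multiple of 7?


The contrapositive of (P → Q) is (¬Q → ¬P); it is logically equivalent to the original.
Here P = 'n is a multiple of lcm(7,6)' and Q = 'n is a multiple of 7'.

If not (n is a multiple of 7), then not (n is a multiple of lcm(7,6)).


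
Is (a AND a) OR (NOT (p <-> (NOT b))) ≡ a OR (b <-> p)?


Compare truth tables:
a | b | p | φ | ψ
-----------------
F | F | F | T | T
T | F | F | T | T
F | T | F | F | F
T | T | F | T | T
F | F | T | F | F
T | F | T | T | T
F | T | T | T | T
T | T | T | T | T
The columns φ and ψ agree on every row.

Yes, they are logically equivalent.


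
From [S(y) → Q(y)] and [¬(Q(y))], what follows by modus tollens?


Modus tollens: from (P → Q) and ¬Q, infer ¬P.
Q = 'Q(y)' is denied; since P → Q, P must also fail.

Not (S(y)).


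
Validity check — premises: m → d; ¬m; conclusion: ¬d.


This is denying the antecedent (fallacy). There exist truth assignments where the premises are all true but the conclusion is false.

Invalid.


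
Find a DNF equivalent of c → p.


Step 1: Rewrite c → p as ¬c ∨ p.

(¬c) ∨ p


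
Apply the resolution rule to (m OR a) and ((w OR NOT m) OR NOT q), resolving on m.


The clauses contain complementary literals m and NOTm.
Resolution eliminates this pair and disjoins the remaining literals (merging duplicates).

((a OR NOT q) OR w)


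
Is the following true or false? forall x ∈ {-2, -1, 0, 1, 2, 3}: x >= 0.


Evaluate the predicate on each element: -2:False, -1:False, 0:True, 1:True, 2:True, 3:True.
Counterexample x = -2 fails the predicate.

False


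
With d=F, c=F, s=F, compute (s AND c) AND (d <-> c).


Substitute d=F, c=F, s=F:
s AND c = F AND F = F
d <-> c = F <-> F = T
(s AND c) AND (d <-> c) = F AND T = F

F


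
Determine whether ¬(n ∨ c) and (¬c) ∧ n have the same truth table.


Compare truth tables:
c | n | φ | ψ
-------------
F | F | T | F
T | F | F | F
F | T | F | T
T | T | F | F
They differ at row 1 (c=F, n=F): φ=T but ψ=F.

No, they are not logically equivalent.


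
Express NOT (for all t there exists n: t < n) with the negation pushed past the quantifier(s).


Negation flips each quantifier (∀↔∃) and negates the inner predicate.
¬(for all t there exists n: φ) = there exists t for all n: ¬φ.

there exists t for all n: NOT(t < n)


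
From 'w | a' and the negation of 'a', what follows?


Disjunctive syllogism: from (P ∨ Q) and ¬P, infer Q.
One disjunct, 'a', is ruled out; the other must hold.

w


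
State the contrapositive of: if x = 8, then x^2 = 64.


The contrapositive of (P → Q) is (¬Q → ¬P); it is logically equivalent to the original.
Here P = 'x = 8' and Q = 'x^2 = 64'.

If not (x^2 = 64), then not (x = 8).


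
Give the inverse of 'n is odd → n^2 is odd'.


The inverse of (P → Q) is (¬P → ¬Q). It is equivalent to the converse, not to the original.
Here P = 'n is odd' and Q = 'n^2 is odd'.

If not (n is odd), then not (n^2 is odd).


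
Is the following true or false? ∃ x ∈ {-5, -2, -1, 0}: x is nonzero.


Evaluate the predicate on each element: -5:T, -2:T, -1:T, 0:F.
Witness x = -5 satisfies the predicate.

T


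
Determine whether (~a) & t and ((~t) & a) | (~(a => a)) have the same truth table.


Compare truth tables:
a | t | φ | ψ
-------------
False | False | False | False
True | False | False | True
False | True | True | False
True | True | False | False
They differ at row 2 (a=True, t=False): φ=False but ψ=True.

No, they are not logically equivalent.


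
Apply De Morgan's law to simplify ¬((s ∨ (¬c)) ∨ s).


De Morgan: the negation of a disjunction is the conjunction of the negations.
Distribute ¬ across ∨, flipping it to ∧, and negate each literal.

((¬s) ∧ c) ∧ (¬s)


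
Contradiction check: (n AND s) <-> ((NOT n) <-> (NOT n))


Truth table over {n, s}:
n | s | φ
---------
F | F | F
T | F | F
F | T | F
T | T | T
Satisfying assignment at row 4: n=T, s=T gives T.

No, it is not a contradiction.


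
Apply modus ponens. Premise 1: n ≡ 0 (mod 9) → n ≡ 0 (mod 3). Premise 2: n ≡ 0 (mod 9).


Modus ponens: from (P → Q) and P, infer Q.
P = 'n ≡ 0 (mod 9)' is asserted, and P → Q holds, so Q follows.

n ≡ 0 (mod 3).


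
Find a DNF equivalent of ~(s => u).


Step 1: Rewrite implication then negate: ¬(¬s ∨ u) = s ∧ ¬u.

s & (~u)


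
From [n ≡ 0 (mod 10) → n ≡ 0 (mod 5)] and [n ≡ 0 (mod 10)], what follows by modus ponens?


Modus ponens: from (P → Q) and P, infer Q.
P = 'n ≡ 0 (mod 10)' is asserted, and P → Q holds, so Q follows.

n ≡ 0 (mod 5).


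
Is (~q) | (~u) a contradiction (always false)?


Truth table over {q, u}:
q | u | φ
---------
False | False | True
True | False | True
False | True | True
True | True | False
Satisfying assignment at row 1: q=False, u=False gives True.

No, it is not a contradiction.


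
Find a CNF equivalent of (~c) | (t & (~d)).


Step 1: Distribute ∨ over ∧: (¬c) ∨ (t ∧ (¬d)) = ((¬c) ∨ t) ∧ ((¬c) ∨ (¬d)).

((~c) | t) & ((~c) | (~d))


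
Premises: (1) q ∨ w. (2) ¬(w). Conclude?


Disjunctive syllogism: from (P ∨ Q) and ¬P, infer Q.
One disjunct, 'w', is ruled out; the other must hold.

q


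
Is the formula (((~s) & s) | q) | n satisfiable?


Search for a satisfying assignment over {n, q, s}.
Try n=True, q=False, s=False: the formula evaluates to True.
A satisfying assignment exists.

Satisfiable.


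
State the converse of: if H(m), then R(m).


The converse of (P → Q) is (Q → P). It is not in general equivalent to the original.
Here P = 'H(m)' and Q = 'R(m)'.

If R(m), then H(m).


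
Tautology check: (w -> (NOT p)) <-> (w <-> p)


Build the truth table over {p, w}:
p | w | φ
---------
F | F | T
T | F | F
F | T | F
T | T | F
Counterexample at row 2: with p=T, w=F, the formula is F.

No, it is not a tautology.


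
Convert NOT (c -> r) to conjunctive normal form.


Step 1: Rewrite c → r as ¬c ∨ r.
Step 2: Negate: ¬(¬c ∨ r) = c ∧ ¬r (De Morgan + double negation).

c AND (NOT r)


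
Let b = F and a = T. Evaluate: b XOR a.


Exclusive or is true when exactly one operand is true.
Substitute: b=F, a=T.
F XOR T evaluates to T.

T


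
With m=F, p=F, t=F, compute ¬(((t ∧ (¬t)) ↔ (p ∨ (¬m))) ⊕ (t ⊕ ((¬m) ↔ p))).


Substitute m=F, p=F, t=F:
¬t = T
t ∧ (¬t) = F ∧ T = F
¬m = T
p ∨ (¬m) = F ∨ T = T
(t ∧ (¬t)) ↔ (p ∨ (¬m)) = F ↔ T = F
¬m = T
(¬m) ↔ p = T ↔ F = F
t ⊕ ((¬m) ↔ p) = F ⊕ F = F
((t ∧ (¬t)) ↔ (p ∨ (¬m))) ⊕ (t ⊕ ((¬m) ↔ p)) = F ⊕ F = F
¬(((t ∧ (¬t)) ↔ (p ∨ (¬m))) ⊕ (t ⊕ ((¬m) ↔ p))) = T

T


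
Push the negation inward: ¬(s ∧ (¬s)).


De Morgan: the negation of a conjunction is the disjunction of the negations.
Distribute ¬ across ∧, flipping it to ∨, and negate each literal.

(¬s) ∨ s


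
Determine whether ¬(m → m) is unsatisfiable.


Truth table over {m}:
m | φ
-----
F | F
T | F
Every row is false.

Yes, it is a contradiction.


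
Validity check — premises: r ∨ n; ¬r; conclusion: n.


This matches the form of disjunctive syllogism: the conclusion follows in every model of the premises.

Valid.


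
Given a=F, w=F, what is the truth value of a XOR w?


Exclusive or is true when exactly one operand is true.
Substitute: a=F, w=F.
F XOR F evaluates to F.

F


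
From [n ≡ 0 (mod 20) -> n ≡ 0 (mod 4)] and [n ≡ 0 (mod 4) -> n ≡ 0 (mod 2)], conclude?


Hypothetical syllogism: from (P → Q) and (Q → R), infer (P → R).
Chain the two implications through the shared middle term 'n ≡ 0 (mod 4)'.

n ≡ 0 (mod 20) -> n ≡ 0 (mod 2)


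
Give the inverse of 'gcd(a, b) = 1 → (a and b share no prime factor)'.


The inverse of (P → Q) is (¬P → ¬Q). It is equivalent to the converse, not to the original.
Here P = 'gcd(a, b) = 1' and Q = '(a and b share no prime factor)'.

If not (gcd(a, b) = 1), then not ((a and b share no prime factor)).


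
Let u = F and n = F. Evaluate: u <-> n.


Biconditional is true when both operands have the same truth value.
Substitute: u=F, n=F.
F <-> F evaluates to T.

T


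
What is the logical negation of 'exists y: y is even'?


¬(forall x: φ) = exists x: ¬φ, and ¬(exists x: φ) = forall x: ¬φ.
Apply to the existential statement.

forall y: ~(y is even)


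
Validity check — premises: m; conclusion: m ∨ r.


This matches the form of disjunction introduction: the conclusion follows in every model of the premises.

Valid.


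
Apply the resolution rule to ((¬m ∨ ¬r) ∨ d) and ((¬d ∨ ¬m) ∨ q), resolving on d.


The clauses contain complementary literals d and ¬d.
Resolution eliminates this pair and disjoins the remaining literals (merging duplicates).

((¬m ∨ ¬r) ∨ q)


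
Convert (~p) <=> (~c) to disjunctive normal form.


Step 1: (¬p) ↔ (¬c) is true exactly when both agree: ((¬p) ∧ (¬c)) ∨ (¬(¬p) ∧ ¬(¬c)).
Step 2: Eliminate any double negations (¬¬X = X).

((~p) & (~c)) | (p & c)


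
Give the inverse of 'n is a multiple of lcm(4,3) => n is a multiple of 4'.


The inverse of (P → Q) is (¬P → ¬Q). It is equivalent to the converse, not to the original.
Here P = 'n is a multiple of lcm(4,3)' and Q = 'n is a multiple of 4'.

If not (n is a multiple of lcm(4,3)), then not (n is a multiple of 4).


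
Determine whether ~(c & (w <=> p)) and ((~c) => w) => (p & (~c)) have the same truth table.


Compare truth tables:
c | p | w | φ | ψ
-----------------
False | False | False | True | True
True | False | False | False | False
False | True | False | True | True
True | True | False | True | False
False | False | True | True | False
True | False | True | True | False
False | True | True | True | True
True | True | True | False | False
They differ at row 4 (c=True, p=True, w=False): φ=True but ψ=False.

No, they are not logically equivalent.


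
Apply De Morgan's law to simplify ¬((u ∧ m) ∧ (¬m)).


De Morgan: the negation of a conjunction is the disjunction of the negations.
Distribute ¬ across ∧, flipping it to ∨, and negate each literal.

((¬u) ∨ (¬m)) ∨ m


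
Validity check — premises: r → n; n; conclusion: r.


This is affirming the consequent (fallacy). There exist truth assignments where the premises are all true but the conclusion is false.

Invalid.


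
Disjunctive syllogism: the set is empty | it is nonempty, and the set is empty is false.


Disjunctive syllogism: from (P ∨ Q) and ¬P, infer Q.
One disjunct, 'the set is empty', is ruled out; the other must hold.

it is nonempty


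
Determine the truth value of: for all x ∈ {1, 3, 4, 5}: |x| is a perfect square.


Evaluate the predicate on each element: 1:T, 3:F, 4:T, 5:F.
Counterexample x = 3 fails the predicate.

F


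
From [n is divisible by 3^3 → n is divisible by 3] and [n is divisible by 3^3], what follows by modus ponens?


Modus ponens: from (P → Q) and P, infer Q.
P = 'n is divisible by 3^3' is asserted, and P → Q holds, so Q follows.

n is divisible by 3.


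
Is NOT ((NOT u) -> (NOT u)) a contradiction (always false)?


Truth table over {u}:
u | φ
-----
F | F
T | F
Every row is false.

Yes, it is a contradiction.


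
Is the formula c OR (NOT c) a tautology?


Build the truth table over {c}:
c | φ
-----
F | T
T | T
Every row evaluates to true.

Yes, it is a tautology.


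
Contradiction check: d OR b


Truth table over {b, d}:
b | d | φ
---------
F | F | F
T | F | T
F | T | T
T | T | T
Satisfying assignment at row 2: b=T, d=F gives T.

No, it is not a contradiction.


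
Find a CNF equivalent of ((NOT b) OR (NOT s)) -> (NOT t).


Step 1: Rewrite as ¬((¬b) ∨ (¬s)) ∨ (¬t) = (¬(¬b) ∧ ¬(¬s)) ∨ (¬t).
Step 2: Distribute ∨ over ∧.
Step 3: Eliminate any double negations (¬¬X = X).

(b OR (NOT t)) AND (s OR (NOT t))


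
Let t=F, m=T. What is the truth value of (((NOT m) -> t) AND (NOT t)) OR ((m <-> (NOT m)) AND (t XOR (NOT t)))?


Substitute t=F, m=T:
NOT m = F
(NOT m) -> t = F -> F = T
NOT t = T
((NOT m) -> t) AND (NOT t) = T AND T = T
NOT m = F
m <-> (NOT m) = T <-> F = F
NOT t = T
t XOR (NOT t) = F XOR T = T
(m <-> (NOT m)) AND (t XOR (NOT t)) = F AND T = F
(((NOT m) -> t) AND (NOT t)) OR ((m <-> (NOT m)) AND (t XOR (NOT t))) = T OR F = T

T


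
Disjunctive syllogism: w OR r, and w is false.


Disjunctive syllogism: from (P ∨ Q) and ¬P, infer Q.
One disjunct, 'w', is ruled out; the other must hold.

r


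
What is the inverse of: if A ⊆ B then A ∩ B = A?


The inverse of (P → Q) is (¬P → ¬Q). It is equivalent to the converse, not to the original.
Here P = 'A ⊆ B' and Q = 'A ∩ B = A'.

If not (A ⊆ B), then not (A ∩ B = A).


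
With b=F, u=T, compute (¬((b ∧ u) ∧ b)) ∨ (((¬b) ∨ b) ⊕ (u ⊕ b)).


Substitute b=F, u=T:
b ∧ u = F ∧ T = F
(b ∧ u) ∧ b = F ∧ F = F
¬((b ∧ u) ∧ b) = T
¬b = T
(¬b) ∨ b = T ∨ F = T
u ⊕ b = T ⊕ F = T
((¬b) ∨ b) ⊕ (u ⊕ b) = T ⊕ T = F
(¬((b ∧ u) ∧ b)) ∨ (((¬b) ∨ b) ⊕ (u ⊕ b)) = T ∨ F = T

T


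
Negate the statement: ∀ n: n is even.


¬(∀ x: φ) = ∃ x: ¬φ, and ¬(∃ x: φ) = ∀ x: ¬φ.
Apply to the universal statement.

∃ n: ¬(n is even)


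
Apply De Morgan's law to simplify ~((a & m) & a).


De Morgan: the negation of a conjunction is the disjunction of the negations.
Distribute ~ across &, flipping it to |, and negate each literal.

((~a) | (~m)) | (~a)


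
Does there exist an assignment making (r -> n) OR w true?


Search for a satisfying assignment over {n, r, w}.
Try n=F, r=F, w=F: the formula evaluates to T.
A satisfying assignment exists.

Satisfiable.


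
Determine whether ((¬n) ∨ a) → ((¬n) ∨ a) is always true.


Build the truth table over {a, n}:
a | n | φ
---------
F | F | T
T | F | T
F | T | T
T | T | T
Every row evaluates to true.

Yes, it is a tautology.


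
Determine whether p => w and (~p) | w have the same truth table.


Compare truth tables:
p | w | φ | ψ
-------------
False | False | True | True
True | False | False | False
False | True | True | True
True | True | True | True
The columns φ and ψ agree on every row.

Yes, they are logically equivalent.


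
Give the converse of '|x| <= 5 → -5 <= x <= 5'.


The converse of (P → Q) is (Q → P). It is not in general equivalent to the original.
Here P = '|x| <= 5' and Q = '-5 <= x <= 5'.

If -5 <= x <= 5, then |x| <= 5.


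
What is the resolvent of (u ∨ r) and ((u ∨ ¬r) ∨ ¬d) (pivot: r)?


The clauses contain complementary literals r and ¬r.
Resolution eliminates this pair and disjoins the remaining literals (merging duplicates).

(u ∨ ¬d)


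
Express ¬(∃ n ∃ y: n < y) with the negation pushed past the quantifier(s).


Negation flips each quantifier (∀↔∃) and negates the inner predicate.
¬(∃ n ∃ y: φ) = ∀ n ∀ y: ¬φ.

∀ n ∀ y: ¬(n < y)


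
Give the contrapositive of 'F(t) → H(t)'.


The contrapositive of (P → Q) is (¬Q → ¬P); it is logically equivalent to the original.
Here P = 'F(t)' and Q = 'H(t)'.

If not (H(t)), then not (F(t)).


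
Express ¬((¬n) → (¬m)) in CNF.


Step 1: Rewrite (¬n) → (¬m) as ¬(¬n) ∨ (¬m).
Step 2: Negate: ¬(¬(¬n) ∨ (¬m)) = (¬n) ∧ ¬(¬m) (De Morgan + double negation).
Step 3: Eliminate any double negations (¬¬X = X).

(¬n) ∧ m


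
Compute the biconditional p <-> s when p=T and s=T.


Biconditional is true when both operands have the same truth value.
Substitute: p=T, s=T.
T <-> T evaluates to T.

T


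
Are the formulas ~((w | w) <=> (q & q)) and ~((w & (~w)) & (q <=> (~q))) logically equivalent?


Compare truth tables:
q | w | φ | ψ
-------------
False | False | False | True
True | False | True | True
False | True | True | True
True | True | False | True
They differ at row 1 (q=False, w=False): φ=False but ψ=True.

No, they are not logically equivalent.


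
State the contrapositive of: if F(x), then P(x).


The contrapositive of (P → Q) is (¬Q → ¬P); it is logically equivalent to the original.
Here P = 'F(x)' and Q = 'P(x)'.

If not (P(x)), then not (F(x)).


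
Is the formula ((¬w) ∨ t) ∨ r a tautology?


Build the truth table over {r, t, w}:
r | t | w | φ
-------------
F | F | F | T
T | F | F | T
F | T | F | T
T | T | F | T
F | F | T | F
T | F | T | T
F | T | T | T
T | T | T | T
Counterexample at row 5: with r=F, t=F, w=T, the formula is F.

No, it is not a tautology.


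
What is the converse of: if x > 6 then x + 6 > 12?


The converse of (P → Q) is (Q → P). It is not in general equivalent to the original.
Here P = 'x > 6' and Q = 'x + 6 > 12'.

If x + 6 > 12, then x > 6.


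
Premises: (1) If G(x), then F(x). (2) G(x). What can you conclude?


Modus ponens: from (P → Q) and P, infer Q.
P = 'G(x)' is asserted, and P → Q holds, so Q follows.

F(x).


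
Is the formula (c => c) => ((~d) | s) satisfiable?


Search for a satisfying assignment over {c, d, s}.
Try c=False, d=False, s=False: the formula evaluates to True.
A satisfying assignment exists.

Satisfiable.


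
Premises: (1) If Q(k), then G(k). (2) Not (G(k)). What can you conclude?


Modus tollens: from (P → Q) and ¬Q, infer ¬P.
Q = 'G(k)' is denied; since P → Q, P must also fail.

Not (Q(k)).


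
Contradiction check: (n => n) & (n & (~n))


Truth table over {n}:
n | φ
-----
False | False
True | False
Every row is false.

Yes, it is a contradiction.


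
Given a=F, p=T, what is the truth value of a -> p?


Implication is false only when antecedent is true and consequent is false.
Substitute: a=F, p=T.
F -> T evaluates to T.

T


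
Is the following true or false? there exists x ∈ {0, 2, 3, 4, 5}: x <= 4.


Evaluate the predicate on each element: 0:T, 2:T, 3:T, 4:T, 5:F.
Witness x = 0 satisfies the predicate.

T


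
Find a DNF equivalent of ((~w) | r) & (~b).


Step 1: Distribute ∧ over ∨: ((¬w) ∨ r) ∧ (¬b) = ((¬w) ∧ (¬b)) ∨ (r ∧ (¬b)).

((~w) & (~b)) | (r & (~b))


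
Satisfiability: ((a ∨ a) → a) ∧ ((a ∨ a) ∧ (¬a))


Check all 2 assignments over {a}:
a | φ
-----
F | F
T | F
No assignment makes the formula true.

Unsatisfiable.
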